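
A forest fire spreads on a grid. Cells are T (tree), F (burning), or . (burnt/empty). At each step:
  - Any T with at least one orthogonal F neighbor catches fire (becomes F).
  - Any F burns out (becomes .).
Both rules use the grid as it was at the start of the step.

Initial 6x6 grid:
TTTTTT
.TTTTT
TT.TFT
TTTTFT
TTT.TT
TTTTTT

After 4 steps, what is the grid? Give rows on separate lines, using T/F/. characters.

Step 1: 6 trees catch fire, 2 burn out
  TTTTTT
  .TTTFT
  TT.F.F
  TTTF.F
  TTT.FT
  TTTTTT
Step 2: 6 trees catch fire, 6 burn out
  TTTTFT
  .TTF.F
  TT....
  TTF...
  TTT..F
  TTTTFT
Step 3: 7 trees catch fire, 6 burn out
  TTTF.F
  .TF...
  TT....
  TF....
  TTF...
  TTTF.F
Step 4: 6 trees catch fire, 7 burn out
  TTF...
  .F....
  TF....
  F.....
  TF....
  TTF...

TTF...
.F....
TF....
F.....
TF....
TTF...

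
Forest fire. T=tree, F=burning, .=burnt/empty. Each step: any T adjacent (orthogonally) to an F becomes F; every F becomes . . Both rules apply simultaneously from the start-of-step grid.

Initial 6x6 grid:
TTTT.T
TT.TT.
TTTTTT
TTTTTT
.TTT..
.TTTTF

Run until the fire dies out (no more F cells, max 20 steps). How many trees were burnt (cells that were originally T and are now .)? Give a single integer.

Step 1: +1 fires, +1 burnt (F count now 1)
Step 2: +1 fires, +1 burnt (F count now 1)
Step 3: +2 fires, +1 burnt (F count now 2)
Step 4: +3 fires, +2 burnt (F count now 3)
Step 5: +4 fires, +3 burnt (F count now 4)
Step 6: +5 fires, +4 burnt (F count now 5)
Step 7: +5 fires, +5 burnt (F count now 5)
Step 8: +3 fires, +5 burnt (F count now 3)
Step 9: +2 fires, +3 burnt (F count now 2)
Step 10: +1 fires, +2 burnt (F count now 1)
Step 11: +0 fires, +1 burnt (F count now 0)
Fire out after step 11
Initially T: 28, now '.': 35
Total burnt (originally-T cells now '.'): 27

Answer: 27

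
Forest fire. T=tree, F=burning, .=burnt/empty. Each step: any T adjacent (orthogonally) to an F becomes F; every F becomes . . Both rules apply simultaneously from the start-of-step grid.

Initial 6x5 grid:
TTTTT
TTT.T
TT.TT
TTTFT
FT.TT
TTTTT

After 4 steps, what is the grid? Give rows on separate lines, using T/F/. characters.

Step 1: 7 trees catch fire, 2 burn out
  TTTTT
  TTT.T
  TT.FT
  FTF.F
  .F.FT
  FTTTT
Step 2: 6 trees catch fire, 7 burn out
  TTTTT
  TTT.T
  FT..F
  .F...
  ....F
  .FTFT
Step 3: 5 trees catch fire, 6 burn out
  TTTTT
  FTT.F
  .F...
  .....
  .....
  ..F.F
Step 4: 3 trees catch fire, 5 burn out
  FTTTF
  .FT..
  .....
  .....
  .....
  .....

FTTTF
.FT..
.....
.....
.....
.....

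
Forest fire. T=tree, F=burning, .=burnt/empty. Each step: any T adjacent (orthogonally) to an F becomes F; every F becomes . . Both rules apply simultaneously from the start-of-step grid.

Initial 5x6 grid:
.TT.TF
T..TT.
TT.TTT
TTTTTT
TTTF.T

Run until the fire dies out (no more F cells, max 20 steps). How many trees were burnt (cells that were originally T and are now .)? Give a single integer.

Answer: 19

Derivation:
Step 1: +3 fires, +2 burnt (F count now 3)
Step 2: +5 fires, +3 burnt (F count now 5)
Step 3: +5 fires, +5 burnt (F count now 5)
Step 4: +4 fires, +5 burnt (F count now 4)
Step 5: +1 fires, +4 burnt (F count now 1)
Step 6: +1 fires, +1 burnt (F count now 1)
Step 7: +0 fires, +1 burnt (F count now 0)
Fire out after step 7
Initially T: 21, now '.': 28
Total burnt (originally-T cells now '.'): 19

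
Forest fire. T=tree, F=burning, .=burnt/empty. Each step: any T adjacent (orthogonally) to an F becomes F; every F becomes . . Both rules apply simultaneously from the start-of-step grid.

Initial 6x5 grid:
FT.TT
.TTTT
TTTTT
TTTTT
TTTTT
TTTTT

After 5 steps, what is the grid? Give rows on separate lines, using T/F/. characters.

Step 1: 1 trees catch fire, 1 burn out
  .F.TT
  .TTTT
  TTTTT
  TTTTT
  TTTTT
  TTTTT
Step 2: 1 trees catch fire, 1 burn out
  ...TT
  .FTTT
  TTTTT
  TTTTT
  TTTTT
  TTTTT
Step 3: 2 trees catch fire, 1 burn out
  ...TT
  ..FTT
  TFTTT
  TTTTT
  TTTTT
  TTTTT
Step 4: 4 trees catch fire, 2 burn out
  ...TT
  ...FT
  F.FTT
  TFTTT
  TTTTT
  TTTTT
Step 5: 6 trees catch fire, 4 burn out
  ...FT
  ....F
  ...FT
  F.FTT
  TFTTT
  TTTTT

...FT
....F
...FT
F.FTT
TFTTT
TTTTT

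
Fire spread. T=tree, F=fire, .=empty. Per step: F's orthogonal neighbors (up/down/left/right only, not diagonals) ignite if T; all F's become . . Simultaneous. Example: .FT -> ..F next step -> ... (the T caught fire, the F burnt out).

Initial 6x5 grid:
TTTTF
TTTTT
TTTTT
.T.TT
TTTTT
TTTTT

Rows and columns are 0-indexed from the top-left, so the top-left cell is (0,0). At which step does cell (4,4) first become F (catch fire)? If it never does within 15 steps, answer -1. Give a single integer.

Step 1: cell (4,4)='T' (+2 fires, +1 burnt)
Step 2: cell (4,4)='T' (+3 fires, +2 burnt)
Step 3: cell (4,4)='T' (+4 fires, +3 burnt)
Step 4: cell (4,4)='F' (+5 fires, +4 burnt)
  -> target ignites at step 4
Step 5: cell (4,4)='.' (+4 fires, +5 burnt)
Step 6: cell (4,4)='.' (+4 fires, +4 burnt)
Step 7: cell (4,4)='.' (+2 fires, +4 burnt)
Step 8: cell (4,4)='.' (+2 fires, +2 burnt)
Step 9: cell (4,4)='.' (+1 fires, +2 burnt)
Step 10: cell (4,4)='.' (+0 fires, +1 burnt)
  fire out at step 10

4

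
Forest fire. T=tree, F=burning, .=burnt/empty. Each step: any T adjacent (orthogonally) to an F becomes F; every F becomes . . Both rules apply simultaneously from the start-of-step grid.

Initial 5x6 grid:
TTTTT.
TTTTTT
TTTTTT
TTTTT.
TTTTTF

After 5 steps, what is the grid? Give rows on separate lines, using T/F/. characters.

Step 1: 1 trees catch fire, 1 burn out
  TTTTT.
  TTTTTT
  TTTTTT
  TTTTT.
  TTTTF.
Step 2: 2 trees catch fire, 1 burn out
  TTTTT.
  TTTTTT
  TTTTTT
  TTTTF.
  TTTF..
Step 3: 3 trees catch fire, 2 burn out
  TTTTT.
  TTTTTT
  TTTTFT
  TTTF..
  TTF...
Step 4: 5 trees catch fire, 3 burn out
  TTTTT.
  TTTTFT
  TTTF.F
  TTF...
  TF....
Step 5: 6 trees catch fire, 5 burn out
  TTTTF.
  TTTF.F
  TTF...
  TF....
  F.....

TTTTF.
TTTF.F
TTF...
TF....
F.....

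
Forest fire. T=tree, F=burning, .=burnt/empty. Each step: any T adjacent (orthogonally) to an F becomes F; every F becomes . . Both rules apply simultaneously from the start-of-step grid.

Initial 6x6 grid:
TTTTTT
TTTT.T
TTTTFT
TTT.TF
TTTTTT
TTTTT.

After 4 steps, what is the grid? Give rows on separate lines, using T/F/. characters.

Step 1: 4 trees catch fire, 2 burn out
  TTTTTT
  TTTT.T
  TTTF.F
  TTT.F.
  TTTTTF
  TTTTT.
Step 2: 4 trees catch fire, 4 burn out
  TTTTTT
  TTTF.F
  TTF...
  TTT...
  TTTTF.
  TTTTT.
Step 3: 7 trees catch fire, 4 burn out
  TTTFTF
  TTF...
  TF....
  TTF...
  TTTF..
  TTTTF.
Step 4: 7 trees catch fire, 7 burn out
  TTF.F.
  TF....
  F.....
  TF....
  TTF...
  TTTF..

TTF.F.
TF....
F.....
TF....
TTF...
TTTF..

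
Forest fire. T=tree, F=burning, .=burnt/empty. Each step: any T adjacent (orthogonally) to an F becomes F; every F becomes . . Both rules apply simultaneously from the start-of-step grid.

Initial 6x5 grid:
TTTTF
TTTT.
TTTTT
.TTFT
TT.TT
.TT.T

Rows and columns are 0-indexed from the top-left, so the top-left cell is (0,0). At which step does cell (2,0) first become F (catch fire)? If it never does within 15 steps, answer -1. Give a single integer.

Step 1: cell (2,0)='T' (+5 fires, +2 burnt)
Step 2: cell (2,0)='T' (+6 fires, +5 burnt)
Step 3: cell (2,0)='T' (+5 fires, +6 burnt)
Step 4: cell (2,0)='F' (+5 fires, +5 burnt)
  -> target ignites at step 4
Step 5: cell (2,0)='.' (+2 fires, +5 burnt)
Step 6: cell (2,0)='.' (+0 fires, +2 burnt)
  fire out at step 6

4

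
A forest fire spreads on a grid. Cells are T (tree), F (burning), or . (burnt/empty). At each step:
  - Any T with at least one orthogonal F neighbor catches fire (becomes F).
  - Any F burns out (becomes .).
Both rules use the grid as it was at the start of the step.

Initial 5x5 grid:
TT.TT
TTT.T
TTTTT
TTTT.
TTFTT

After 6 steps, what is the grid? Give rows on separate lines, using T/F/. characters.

Step 1: 3 trees catch fire, 1 burn out
  TT.TT
  TTT.T
  TTTTT
  TTFT.
  TF.FT
Step 2: 5 trees catch fire, 3 burn out
  TT.TT
  TTT.T
  TTFTT
  TF.F.
  F...F
Step 3: 4 trees catch fire, 5 burn out
  TT.TT
  TTF.T
  TF.FT
  F....
  .....
Step 4: 3 trees catch fire, 4 burn out
  TT.TT
  TF..T
  F...F
  .....
  .....
Step 5: 3 trees catch fire, 3 burn out
  TF.TT
  F...F
  .....
  .....
  .....
Step 6: 2 trees catch fire, 3 burn out
  F..TF
  .....
  .....
  .....
  .....

F..TF
.....
.....
.....
.....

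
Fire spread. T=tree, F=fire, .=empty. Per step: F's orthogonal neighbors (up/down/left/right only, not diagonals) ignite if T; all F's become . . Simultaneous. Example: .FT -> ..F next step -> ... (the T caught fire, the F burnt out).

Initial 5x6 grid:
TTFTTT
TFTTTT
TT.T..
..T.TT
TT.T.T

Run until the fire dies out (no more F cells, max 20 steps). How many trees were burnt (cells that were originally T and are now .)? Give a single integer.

Step 1: +5 fires, +2 burnt (F count now 5)
Step 2: +4 fires, +5 burnt (F count now 4)
Step 3: +3 fires, +4 burnt (F count now 3)
Step 4: +1 fires, +3 burnt (F count now 1)
Step 5: +0 fires, +1 burnt (F count now 0)
Fire out after step 5
Initially T: 20, now '.': 23
Total burnt (originally-T cells now '.'): 13

Answer: 13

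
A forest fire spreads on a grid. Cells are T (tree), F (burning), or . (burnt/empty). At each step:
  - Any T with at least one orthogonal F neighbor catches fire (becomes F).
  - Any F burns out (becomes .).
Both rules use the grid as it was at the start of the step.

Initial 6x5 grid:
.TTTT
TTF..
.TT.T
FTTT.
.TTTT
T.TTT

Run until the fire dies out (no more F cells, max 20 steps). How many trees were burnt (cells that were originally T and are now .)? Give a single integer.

Answer: 18

Derivation:
Step 1: +4 fires, +2 burnt (F count now 4)
Step 2: +6 fires, +4 burnt (F count now 6)
Step 3: +3 fires, +6 burnt (F count now 3)
Step 4: +2 fires, +3 burnt (F count now 2)
Step 5: +2 fires, +2 burnt (F count now 2)
Step 6: +1 fires, +2 burnt (F count now 1)
Step 7: +0 fires, +1 burnt (F count now 0)
Fire out after step 7
Initially T: 20, now '.': 28
Total burnt (originally-T cells now '.'): 18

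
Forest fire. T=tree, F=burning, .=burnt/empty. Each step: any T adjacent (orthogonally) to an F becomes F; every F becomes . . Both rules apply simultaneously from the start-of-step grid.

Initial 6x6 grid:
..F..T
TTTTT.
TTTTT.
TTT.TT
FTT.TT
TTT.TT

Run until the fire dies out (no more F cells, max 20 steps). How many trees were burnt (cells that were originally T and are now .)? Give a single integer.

Step 1: +4 fires, +2 burnt (F count now 4)
Step 2: +7 fires, +4 burnt (F count now 7)
Step 3: +6 fires, +7 burnt (F count now 6)
Step 4: +1 fires, +6 burnt (F count now 1)
Step 5: +1 fires, +1 burnt (F count now 1)
Step 6: +2 fires, +1 burnt (F count now 2)
Step 7: +2 fires, +2 burnt (F count now 2)
Step 8: +1 fires, +2 burnt (F count now 1)
Step 9: +0 fires, +1 burnt (F count now 0)
Fire out after step 9
Initially T: 25, now '.': 35
Total burnt (originally-T cells now '.'): 24

Answer: 24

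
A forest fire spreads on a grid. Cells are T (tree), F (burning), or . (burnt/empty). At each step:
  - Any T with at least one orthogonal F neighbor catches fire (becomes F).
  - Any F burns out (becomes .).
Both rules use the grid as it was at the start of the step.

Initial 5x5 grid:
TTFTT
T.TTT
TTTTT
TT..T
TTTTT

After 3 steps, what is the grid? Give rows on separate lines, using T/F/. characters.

Step 1: 3 trees catch fire, 1 burn out
  TF.FT
  T.FTT
  TTTTT
  TT..T
  TTTTT
Step 2: 4 trees catch fire, 3 burn out
  F...F
  T..FT
  TTFTT
  TT..T
  TTTTT
Step 3: 4 trees catch fire, 4 burn out
  .....
  F...F
  TF.FT
  TT..T
  TTTTT

.....
F...F
TF.FT
TT..T
TTTTT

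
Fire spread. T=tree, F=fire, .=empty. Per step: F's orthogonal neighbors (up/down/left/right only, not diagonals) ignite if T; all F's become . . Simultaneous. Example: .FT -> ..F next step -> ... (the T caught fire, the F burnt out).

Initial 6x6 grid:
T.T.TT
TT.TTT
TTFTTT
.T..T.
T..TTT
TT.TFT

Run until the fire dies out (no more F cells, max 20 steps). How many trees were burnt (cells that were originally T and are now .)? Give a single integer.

Answer: 20

Derivation:
Step 1: +5 fires, +2 burnt (F count now 5)
Step 2: +8 fires, +5 burnt (F count now 8)
Step 3: +3 fires, +8 burnt (F count now 3)
Step 4: +3 fires, +3 burnt (F count now 3)
Step 5: +1 fires, +3 burnt (F count now 1)
Step 6: +0 fires, +1 burnt (F count now 0)
Fire out after step 6
Initially T: 24, now '.': 32
Total burnt (originally-T cells now '.'): 20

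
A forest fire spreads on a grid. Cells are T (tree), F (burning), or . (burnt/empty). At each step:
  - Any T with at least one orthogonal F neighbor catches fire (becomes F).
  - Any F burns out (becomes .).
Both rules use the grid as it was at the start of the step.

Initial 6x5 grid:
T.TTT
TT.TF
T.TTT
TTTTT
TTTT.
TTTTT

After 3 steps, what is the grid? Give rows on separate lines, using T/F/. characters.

Step 1: 3 trees catch fire, 1 burn out
  T.TTF
  TT.F.
  T.TTF
  TTTTT
  TTTT.
  TTTTT
Step 2: 3 trees catch fire, 3 burn out
  T.TF.
  TT...
  T.TF.
  TTTTF
  TTTT.
  TTTTT
Step 3: 3 trees catch fire, 3 burn out
  T.F..
  TT...
  T.F..
  TTTF.
  TTTT.
  TTTTT

T.F..
TT...
T.F..
TTTF.
TTTT.
TTTTT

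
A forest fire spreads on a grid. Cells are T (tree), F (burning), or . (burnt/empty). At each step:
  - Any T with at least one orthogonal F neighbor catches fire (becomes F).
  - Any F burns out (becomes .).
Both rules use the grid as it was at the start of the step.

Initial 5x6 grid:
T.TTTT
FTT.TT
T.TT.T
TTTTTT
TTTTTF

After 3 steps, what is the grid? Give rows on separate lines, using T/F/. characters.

Step 1: 5 trees catch fire, 2 burn out
  F.TTTT
  .FT.TT
  F.TT.T
  TTTTTF
  TTTTF.
Step 2: 5 trees catch fire, 5 burn out
  ..TTTT
  ..F.TT
  ..TT.F
  FTTTF.
  TTTF..
Step 3: 7 trees catch fire, 5 burn out
  ..FTTT
  ....TF
  ..FT..
  .FTF..
  FTF...

..FTTT
....TF
..FT..
.FTF..
FTF...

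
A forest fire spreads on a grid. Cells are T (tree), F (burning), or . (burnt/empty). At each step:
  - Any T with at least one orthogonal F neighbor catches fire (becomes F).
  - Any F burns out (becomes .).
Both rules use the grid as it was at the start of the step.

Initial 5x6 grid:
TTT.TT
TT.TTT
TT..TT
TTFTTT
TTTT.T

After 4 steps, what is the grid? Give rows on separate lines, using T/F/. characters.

Step 1: 3 trees catch fire, 1 burn out
  TTT.TT
  TT.TTT
  TT..TT
  TF.FTT
  TTFT.T
Step 2: 5 trees catch fire, 3 burn out
  TTT.TT
  TT.TTT
  TF..TT
  F...FT
  TF.F.T
Step 3: 5 trees catch fire, 5 burn out
  TTT.TT
  TF.TTT
  F...FT
  .....F
  F....T
Step 4: 5 trees catch fire, 5 burn out
  TFT.TT
  F..TFT
  .....F
  ......
  .....F

TFT.TT
F..TFT
.....F
......
.....F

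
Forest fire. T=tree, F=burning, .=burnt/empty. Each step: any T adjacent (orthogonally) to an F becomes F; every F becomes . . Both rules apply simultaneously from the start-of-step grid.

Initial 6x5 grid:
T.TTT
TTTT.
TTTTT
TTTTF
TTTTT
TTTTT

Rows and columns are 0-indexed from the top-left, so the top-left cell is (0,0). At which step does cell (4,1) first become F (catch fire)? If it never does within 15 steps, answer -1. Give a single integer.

Step 1: cell (4,1)='T' (+3 fires, +1 burnt)
Step 2: cell (4,1)='T' (+4 fires, +3 burnt)
Step 3: cell (4,1)='T' (+5 fires, +4 burnt)
Step 4: cell (4,1)='F' (+6 fires, +5 burnt)
  -> target ignites at step 4
Step 5: cell (4,1)='.' (+6 fires, +6 burnt)
Step 6: cell (4,1)='.' (+2 fires, +6 burnt)
Step 7: cell (4,1)='.' (+1 fires, +2 burnt)
Step 8: cell (4,1)='.' (+0 fires, +1 burnt)
  fire out at step 8

4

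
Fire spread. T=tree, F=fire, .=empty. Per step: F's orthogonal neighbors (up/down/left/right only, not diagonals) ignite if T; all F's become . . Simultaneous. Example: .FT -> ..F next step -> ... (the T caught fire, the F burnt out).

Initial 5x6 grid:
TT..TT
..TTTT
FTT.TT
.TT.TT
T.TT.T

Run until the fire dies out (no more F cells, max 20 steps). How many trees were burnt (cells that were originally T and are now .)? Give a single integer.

Step 1: +1 fires, +1 burnt (F count now 1)
Step 2: +2 fires, +1 burnt (F count now 2)
Step 3: +2 fires, +2 burnt (F count now 2)
Step 4: +2 fires, +2 burnt (F count now 2)
Step 5: +2 fires, +2 burnt (F count now 2)
Step 6: +3 fires, +2 burnt (F count now 3)
Step 7: +3 fires, +3 burnt (F count now 3)
Step 8: +1 fires, +3 burnt (F count now 1)
Step 9: +1 fires, +1 burnt (F count now 1)
Step 10: +0 fires, +1 burnt (F count now 0)
Fire out after step 10
Initially T: 20, now '.': 27
Total burnt (originally-T cells now '.'): 17

Answer: 17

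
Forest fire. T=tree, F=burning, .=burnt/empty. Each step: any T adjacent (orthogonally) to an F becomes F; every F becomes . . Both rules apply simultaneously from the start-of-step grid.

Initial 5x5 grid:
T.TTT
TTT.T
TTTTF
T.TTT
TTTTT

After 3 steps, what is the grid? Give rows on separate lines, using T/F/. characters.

Step 1: 3 trees catch fire, 1 burn out
  T.TTT
  TTT.F
  TTTF.
  T.TTF
  TTTTT
Step 2: 4 trees catch fire, 3 burn out
  T.TTF
  TTT..
  TTF..
  T.TF.
  TTTTF
Step 3: 5 trees catch fire, 4 burn out
  T.TF.
  TTF..
  TF...
  T.F..
  TTTF.

T.TF.
TTF..
TF...
T.F..
TTTF.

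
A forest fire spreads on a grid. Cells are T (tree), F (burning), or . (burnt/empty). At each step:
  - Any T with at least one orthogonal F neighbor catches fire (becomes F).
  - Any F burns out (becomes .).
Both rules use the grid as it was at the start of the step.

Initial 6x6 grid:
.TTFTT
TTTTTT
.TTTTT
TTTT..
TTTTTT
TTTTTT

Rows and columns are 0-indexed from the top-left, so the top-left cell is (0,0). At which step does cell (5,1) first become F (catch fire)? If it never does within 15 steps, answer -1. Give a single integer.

Step 1: cell (5,1)='T' (+3 fires, +1 burnt)
Step 2: cell (5,1)='T' (+5 fires, +3 burnt)
Step 3: cell (5,1)='T' (+5 fires, +5 burnt)
Step 4: cell (5,1)='T' (+5 fires, +5 burnt)
Step 5: cell (5,1)='T' (+4 fires, +5 burnt)
Step 6: cell (5,1)='T' (+5 fires, +4 burnt)
Step 7: cell (5,1)='F' (+3 fires, +5 burnt)
  -> target ignites at step 7
Step 8: cell (5,1)='.' (+1 fires, +3 burnt)
Step 9: cell (5,1)='.' (+0 fires, +1 burnt)
  fire out at step 9

7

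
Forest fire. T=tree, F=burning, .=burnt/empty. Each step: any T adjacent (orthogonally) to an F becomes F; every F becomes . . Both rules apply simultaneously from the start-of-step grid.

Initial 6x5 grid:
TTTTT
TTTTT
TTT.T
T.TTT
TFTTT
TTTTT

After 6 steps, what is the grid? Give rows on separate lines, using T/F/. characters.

Step 1: 3 trees catch fire, 1 burn out
  TTTTT
  TTTTT
  TTT.T
  T.TTT
  F.FTT
  TFTTT
Step 2: 5 trees catch fire, 3 burn out
  TTTTT
  TTTTT
  TTT.T
  F.FTT
  ...FT
  F.FTT
Step 3: 5 trees catch fire, 5 burn out
  TTTTT
  TTTTT
  FTF.T
  ...FT
  ....F
  ...FT
Step 4: 5 trees catch fire, 5 burn out
  TTTTT
  FTFTT
  .F..T
  ....F
  .....
  ....F
Step 5: 5 trees catch fire, 5 burn out
  FTFTT
  .F.FT
  ....F
  .....
  .....
  .....
Step 6: 3 trees catch fire, 5 burn out
  .F.FT
  ....F
  .....
  .....
  .....
  .....

.F.FT
....F
.....
.....
.....
.....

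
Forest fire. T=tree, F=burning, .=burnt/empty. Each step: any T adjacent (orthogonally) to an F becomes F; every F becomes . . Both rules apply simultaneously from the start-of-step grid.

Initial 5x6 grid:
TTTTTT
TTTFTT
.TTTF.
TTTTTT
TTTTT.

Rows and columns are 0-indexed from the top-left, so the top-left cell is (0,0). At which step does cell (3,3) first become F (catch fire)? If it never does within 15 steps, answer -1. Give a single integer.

Step 1: cell (3,3)='T' (+5 fires, +2 burnt)
Step 2: cell (3,3)='F' (+8 fires, +5 burnt)
  -> target ignites at step 2
Step 3: cell (3,3)='.' (+6 fires, +8 burnt)
Step 4: cell (3,3)='.' (+3 fires, +6 burnt)
Step 5: cell (3,3)='.' (+2 fires, +3 burnt)
Step 6: cell (3,3)='.' (+1 fires, +2 burnt)
Step 7: cell (3,3)='.' (+0 fires, +1 burnt)
  fire out at step 7

2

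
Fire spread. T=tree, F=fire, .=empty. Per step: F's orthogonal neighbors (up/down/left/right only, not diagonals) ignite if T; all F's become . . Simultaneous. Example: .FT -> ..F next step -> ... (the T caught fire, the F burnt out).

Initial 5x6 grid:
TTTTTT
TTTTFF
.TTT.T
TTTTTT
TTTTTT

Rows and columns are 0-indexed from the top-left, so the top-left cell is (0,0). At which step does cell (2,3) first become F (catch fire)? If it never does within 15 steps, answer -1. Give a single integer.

Step 1: cell (2,3)='T' (+4 fires, +2 burnt)
Step 2: cell (2,3)='F' (+4 fires, +4 burnt)
  -> target ignites at step 2
Step 3: cell (2,3)='.' (+6 fires, +4 burnt)
Step 4: cell (2,3)='.' (+6 fires, +6 burnt)
Step 5: cell (2,3)='.' (+3 fires, +6 burnt)
Step 6: cell (2,3)='.' (+2 fires, +3 burnt)
Step 7: cell (2,3)='.' (+1 fires, +2 burnt)
Step 8: cell (2,3)='.' (+0 fires, +1 burnt)
  fire out at step 8

2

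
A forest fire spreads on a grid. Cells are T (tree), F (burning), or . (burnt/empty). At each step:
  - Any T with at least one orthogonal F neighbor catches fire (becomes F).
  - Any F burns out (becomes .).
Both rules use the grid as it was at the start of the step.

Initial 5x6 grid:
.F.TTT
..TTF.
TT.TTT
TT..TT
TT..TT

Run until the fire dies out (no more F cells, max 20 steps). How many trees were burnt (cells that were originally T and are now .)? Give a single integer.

Answer: 12

Derivation:
Step 1: +3 fires, +2 burnt (F count now 3)
Step 2: +6 fires, +3 burnt (F count now 6)
Step 3: +2 fires, +6 burnt (F count now 2)
Step 4: +1 fires, +2 burnt (F count now 1)
Step 5: +0 fires, +1 burnt (F count now 0)
Fire out after step 5
Initially T: 18, now '.': 24
Total burnt (originally-T cells now '.'): 12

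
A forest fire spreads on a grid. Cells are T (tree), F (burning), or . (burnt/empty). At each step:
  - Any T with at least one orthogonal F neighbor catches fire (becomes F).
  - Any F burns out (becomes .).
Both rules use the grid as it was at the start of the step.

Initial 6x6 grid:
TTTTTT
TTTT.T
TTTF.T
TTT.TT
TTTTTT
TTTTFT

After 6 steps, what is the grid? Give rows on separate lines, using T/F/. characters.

Step 1: 5 trees catch fire, 2 burn out
  TTTTTT
  TTTF.T
  TTF..T
  TTT.TT
  TTTTFT
  TTTF.F
Step 2: 8 trees catch fire, 5 burn out
  TTTFTT
  TTF..T
  TF...T
  TTF.FT
  TTTF.F
  TTF...
Step 3: 8 trees catch fire, 8 burn out
  TTF.FT
  TF...T
  F....T
  TF...F
  TTF...
  TF....
Step 4: 7 trees catch fire, 8 burn out
  TF...F
  F....T
  .....F
  F.....
  TF....
  F.....
Step 5: 3 trees catch fire, 7 burn out
  F.....
  .....F
  ......
  ......
  F.....
  ......
Step 6: 0 trees catch fire, 3 burn out
  ......
  ......
  ......
  ......
  ......
  ......

......
......
......
......
......
......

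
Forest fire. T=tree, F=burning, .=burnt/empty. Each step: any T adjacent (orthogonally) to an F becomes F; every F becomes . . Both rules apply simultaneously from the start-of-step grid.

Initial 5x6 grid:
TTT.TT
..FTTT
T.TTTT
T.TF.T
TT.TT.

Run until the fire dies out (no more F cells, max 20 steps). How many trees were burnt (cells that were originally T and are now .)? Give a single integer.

Step 1: +6 fires, +2 burnt (F count now 6)
Step 2: +4 fires, +6 burnt (F count now 4)
Step 3: +4 fires, +4 burnt (F count now 4)
Step 4: +2 fires, +4 burnt (F count now 2)
Step 5: +0 fires, +2 burnt (F count now 0)
Fire out after step 5
Initially T: 20, now '.': 26
Total burnt (originally-T cells now '.'): 16

Answer: 16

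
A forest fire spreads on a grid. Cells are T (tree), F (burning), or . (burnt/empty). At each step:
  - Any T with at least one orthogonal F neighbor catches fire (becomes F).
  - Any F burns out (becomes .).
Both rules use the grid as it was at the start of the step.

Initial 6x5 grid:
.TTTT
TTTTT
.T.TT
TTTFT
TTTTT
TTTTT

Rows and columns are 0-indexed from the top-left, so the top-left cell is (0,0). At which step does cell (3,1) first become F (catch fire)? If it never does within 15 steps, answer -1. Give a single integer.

Step 1: cell (3,1)='T' (+4 fires, +1 burnt)
Step 2: cell (3,1)='F' (+6 fires, +4 burnt)
  -> target ignites at step 2
Step 3: cell (3,1)='.' (+8 fires, +6 burnt)
Step 4: cell (3,1)='.' (+5 fires, +8 burnt)
Step 5: cell (3,1)='.' (+3 fires, +5 burnt)
Step 6: cell (3,1)='.' (+0 fires, +3 burnt)
  fire out at step 6

2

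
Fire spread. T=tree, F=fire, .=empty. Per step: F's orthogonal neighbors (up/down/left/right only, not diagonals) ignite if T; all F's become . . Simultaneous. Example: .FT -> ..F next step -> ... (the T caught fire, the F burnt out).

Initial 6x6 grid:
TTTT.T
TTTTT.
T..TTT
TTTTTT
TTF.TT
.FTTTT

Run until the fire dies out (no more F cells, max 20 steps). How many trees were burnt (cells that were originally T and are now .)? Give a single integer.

Step 1: +3 fires, +2 burnt (F count now 3)
Step 2: +4 fires, +3 burnt (F count now 4)
Step 3: +4 fires, +4 burnt (F count now 4)
Step 4: +6 fires, +4 burnt (F count now 6)
Step 5: +6 fires, +6 burnt (F count now 6)
Step 6: +3 fires, +6 burnt (F count now 3)
Step 7: +1 fires, +3 burnt (F count now 1)
Step 8: +0 fires, +1 burnt (F count now 0)
Fire out after step 8
Initially T: 28, now '.': 35
Total burnt (originally-T cells now '.'): 27

Answer: 27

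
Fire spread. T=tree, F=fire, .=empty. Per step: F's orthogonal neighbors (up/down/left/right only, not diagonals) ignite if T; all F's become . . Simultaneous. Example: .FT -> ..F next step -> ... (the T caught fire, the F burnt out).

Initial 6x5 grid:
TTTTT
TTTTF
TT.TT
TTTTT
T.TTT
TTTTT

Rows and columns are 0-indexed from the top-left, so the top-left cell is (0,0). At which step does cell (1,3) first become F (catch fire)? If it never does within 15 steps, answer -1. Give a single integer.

Step 1: cell (1,3)='F' (+3 fires, +1 burnt)
  -> target ignites at step 1
Step 2: cell (1,3)='.' (+4 fires, +3 burnt)
Step 3: cell (1,3)='.' (+4 fires, +4 burnt)
Step 4: cell (1,3)='.' (+6 fires, +4 burnt)
Step 5: cell (1,3)='.' (+5 fires, +6 burnt)
Step 6: cell (1,3)='.' (+2 fires, +5 burnt)
Step 7: cell (1,3)='.' (+2 fires, +2 burnt)
Step 8: cell (1,3)='.' (+1 fires, +2 burnt)
Step 9: cell (1,3)='.' (+0 fires, +1 burnt)
  fire out at step 9

1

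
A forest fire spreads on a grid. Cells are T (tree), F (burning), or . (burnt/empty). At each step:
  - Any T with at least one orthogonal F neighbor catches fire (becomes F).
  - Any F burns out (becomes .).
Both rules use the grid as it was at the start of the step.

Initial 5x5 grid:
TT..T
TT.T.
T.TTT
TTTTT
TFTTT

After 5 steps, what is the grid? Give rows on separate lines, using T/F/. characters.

Step 1: 3 trees catch fire, 1 burn out
  TT..T
  TT.T.
  T.TTT
  TFTTT
  F.FTT
Step 2: 3 trees catch fire, 3 burn out
  TT..T
  TT.T.
  T.TTT
  F.FTT
  ...FT
Step 3: 4 trees catch fire, 3 burn out
  TT..T
  TT.T.
  F.FTT
  ...FT
  ....F
Step 4: 3 trees catch fire, 4 burn out
  TT..T
  FT.T.
  ...FT
  ....F
  .....
Step 5: 4 trees catch fire, 3 burn out
  FT..T
  .F.F.
  ....F
  .....
  .....

FT..T
.F.F.
....F
.....
.....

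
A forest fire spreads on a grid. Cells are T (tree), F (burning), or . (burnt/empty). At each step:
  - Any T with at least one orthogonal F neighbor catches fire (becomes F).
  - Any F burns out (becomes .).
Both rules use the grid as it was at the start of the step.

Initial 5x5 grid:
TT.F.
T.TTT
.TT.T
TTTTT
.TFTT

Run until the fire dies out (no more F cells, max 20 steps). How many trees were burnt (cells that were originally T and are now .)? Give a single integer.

Answer: 14

Derivation:
Step 1: +4 fires, +2 burnt (F count now 4)
Step 2: +6 fires, +4 burnt (F count now 6)
Step 3: +4 fires, +6 burnt (F count now 4)
Step 4: +0 fires, +4 burnt (F count now 0)
Fire out after step 4
Initially T: 17, now '.': 22
Total burnt (originally-T cells now '.'): 14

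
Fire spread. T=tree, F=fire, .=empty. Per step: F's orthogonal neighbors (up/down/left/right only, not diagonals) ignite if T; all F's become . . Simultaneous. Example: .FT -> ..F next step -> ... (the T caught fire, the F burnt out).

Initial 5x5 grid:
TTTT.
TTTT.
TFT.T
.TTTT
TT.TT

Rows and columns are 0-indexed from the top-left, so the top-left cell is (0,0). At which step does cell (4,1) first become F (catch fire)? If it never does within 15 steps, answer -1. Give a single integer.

Step 1: cell (4,1)='T' (+4 fires, +1 burnt)
Step 2: cell (4,1)='F' (+5 fires, +4 burnt)
  -> target ignites at step 2
Step 3: cell (4,1)='.' (+5 fires, +5 burnt)
Step 4: cell (4,1)='.' (+3 fires, +5 burnt)
Step 5: cell (4,1)='.' (+2 fires, +3 burnt)
Step 6: cell (4,1)='.' (+0 fires, +2 burnt)
  fire out at step 6

2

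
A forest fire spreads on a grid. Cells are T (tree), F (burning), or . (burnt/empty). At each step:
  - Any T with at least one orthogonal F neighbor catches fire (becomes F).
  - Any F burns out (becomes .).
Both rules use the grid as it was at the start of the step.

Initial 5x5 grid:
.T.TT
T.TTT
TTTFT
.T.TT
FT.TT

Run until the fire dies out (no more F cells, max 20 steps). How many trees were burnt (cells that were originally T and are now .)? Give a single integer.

Answer: 16

Derivation:
Step 1: +5 fires, +2 burnt (F count now 5)
Step 2: +7 fires, +5 burnt (F count now 7)
Step 3: +3 fires, +7 burnt (F count now 3)
Step 4: +1 fires, +3 burnt (F count now 1)
Step 5: +0 fires, +1 burnt (F count now 0)
Fire out after step 5
Initially T: 17, now '.': 24
Total burnt (originally-T cells now '.'): 16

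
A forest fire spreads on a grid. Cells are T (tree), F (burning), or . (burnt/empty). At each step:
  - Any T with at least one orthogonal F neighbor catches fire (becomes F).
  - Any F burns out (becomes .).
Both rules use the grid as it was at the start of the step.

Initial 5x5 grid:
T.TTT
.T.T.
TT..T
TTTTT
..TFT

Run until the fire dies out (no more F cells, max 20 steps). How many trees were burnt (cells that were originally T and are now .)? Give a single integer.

Step 1: +3 fires, +1 burnt (F count now 3)
Step 2: +2 fires, +3 burnt (F count now 2)
Step 3: +2 fires, +2 burnt (F count now 2)
Step 4: +2 fires, +2 burnt (F count now 2)
Step 5: +2 fires, +2 burnt (F count now 2)
Step 6: +0 fires, +2 burnt (F count now 0)
Fire out after step 6
Initially T: 16, now '.': 20
Total burnt (originally-T cells now '.'): 11

Answer: 11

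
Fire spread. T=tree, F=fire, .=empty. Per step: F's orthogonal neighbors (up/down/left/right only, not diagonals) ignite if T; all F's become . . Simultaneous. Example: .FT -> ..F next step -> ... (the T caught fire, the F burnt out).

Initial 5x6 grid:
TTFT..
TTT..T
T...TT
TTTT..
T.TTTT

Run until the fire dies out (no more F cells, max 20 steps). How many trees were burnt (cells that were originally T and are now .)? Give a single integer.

Answer: 16

Derivation:
Step 1: +3 fires, +1 burnt (F count now 3)
Step 2: +2 fires, +3 burnt (F count now 2)
Step 3: +1 fires, +2 burnt (F count now 1)
Step 4: +1 fires, +1 burnt (F count now 1)
Step 5: +1 fires, +1 burnt (F count now 1)
Step 6: +2 fires, +1 burnt (F count now 2)
Step 7: +1 fires, +2 burnt (F count now 1)
Step 8: +2 fires, +1 burnt (F count now 2)
Step 9: +1 fires, +2 burnt (F count now 1)
Step 10: +1 fires, +1 burnt (F count now 1)
Step 11: +1 fires, +1 burnt (F count now 1)
Step 12: +0 fires, +1 burnt (F count now 0)
Fire out after step 12
Initially T: 19, now '.': 27
Total burnt (originally-T cells now '.'): 16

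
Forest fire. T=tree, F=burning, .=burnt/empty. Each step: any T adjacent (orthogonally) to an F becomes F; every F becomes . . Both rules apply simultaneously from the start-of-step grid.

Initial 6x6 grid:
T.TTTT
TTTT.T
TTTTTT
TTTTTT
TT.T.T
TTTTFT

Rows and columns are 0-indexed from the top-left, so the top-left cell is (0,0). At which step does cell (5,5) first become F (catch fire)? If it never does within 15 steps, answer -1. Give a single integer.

Step 1: cell (5,5)='F' (+2 fires, +1 burnt)
  -> target ignites at step 1
Step 2: cell (5,5)='.' (+3 fires, +2 burnt)
Step 3: cell (5,5)='.' (+3 fires, +3 burnt)
Step 4: cell (5,5)='.' (+6 fires, +3 burnt)
Step 5: cell (5,5)='.' (+6 fires, +6 burnt)
Step 6: cell (5,5)='.' (+5 fires, +6 burnt)
Step 7: cell (5,5)='.' (+4 fires, +5 burnt)
Step 8: cell (5,5)='.' (+1 fires, +4 burnt)
Step 9: cell (5,5)='.' (+1 fires, +1 burnt)
Step 10: cell (5,5)='.' (+0 fires, +1 burnt)
  fire out at step 10

1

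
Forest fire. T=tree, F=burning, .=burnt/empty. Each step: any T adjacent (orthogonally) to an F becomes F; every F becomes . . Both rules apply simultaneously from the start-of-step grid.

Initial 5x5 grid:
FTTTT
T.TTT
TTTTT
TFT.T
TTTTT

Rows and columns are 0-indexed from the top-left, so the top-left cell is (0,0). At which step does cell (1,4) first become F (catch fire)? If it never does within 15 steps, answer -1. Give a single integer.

Step 1: cell (1,4)='T' (+6 fires, +2 burnt)
Step 2: cell (1,4)='T' (+5 fires, +6 burnt)
Step 3: cell (1,4)='T' (+4 fires, +5 burnt)
Step 4: cell (1,4)='T' (+4 fires, +4 burnt)
Step 5: cell (1,4)='F' (+2 fires, +4 burnt)
  -> target ignites at step 5
Step 6: cell (1,4)='.' (+0 fires, +2 burnt)
  fire out at step 6

5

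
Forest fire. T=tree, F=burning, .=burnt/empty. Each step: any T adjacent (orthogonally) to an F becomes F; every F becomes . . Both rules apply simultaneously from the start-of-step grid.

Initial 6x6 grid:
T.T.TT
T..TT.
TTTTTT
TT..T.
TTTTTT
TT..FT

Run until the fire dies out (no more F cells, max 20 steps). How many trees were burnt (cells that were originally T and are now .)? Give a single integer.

Step 1: +2 fires, +1 burnt (F count now 2)
Step 2: +3 fires, +2 burnt (F count now 3)
Step 3: +2 fires, +3 burnt (F count now 2)
Step 4: +4 fires, +2 burnt (F count now 4)
Step 5: +6 fires, +4 burnt (F count now 6)
Step 6: +4 fires, +6 burnt (F count now 4)
Step 7: +1 fires, +4 burnt (F count now 1)
Step 8: +1 fires, +1 burnt (F count now 1)
Step 9: +1 fires, +1 burnt (F count now 1)
Step 10: +0 fires, +1 burnt (F count now 0)
Fire out after step 10
Initially T: 25, now '.': 35
Total burnt (originally-T cells now '.'): 24

Answer: 24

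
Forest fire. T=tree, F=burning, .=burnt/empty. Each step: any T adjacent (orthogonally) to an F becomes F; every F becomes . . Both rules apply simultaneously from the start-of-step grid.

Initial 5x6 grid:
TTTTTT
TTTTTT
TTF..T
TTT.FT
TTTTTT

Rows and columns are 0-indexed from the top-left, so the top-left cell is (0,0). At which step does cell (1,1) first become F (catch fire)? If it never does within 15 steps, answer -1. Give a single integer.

Step 1: cell (1,1)='T' (+5 fires, +2 burnt)
Step 2: cell (1,1)='F' (+9 fires, +5 burnt)
  -> target ignites at step 2
Step 3: cell (1,1)='.' (+7 fires, +9 burnt)
Step 4: cell (1,1)='.' (+4 fires, +7 burnt)
Step 5: cell (1,1)='.' (+0 fires, +4 burnt)
  fire out at step 5

2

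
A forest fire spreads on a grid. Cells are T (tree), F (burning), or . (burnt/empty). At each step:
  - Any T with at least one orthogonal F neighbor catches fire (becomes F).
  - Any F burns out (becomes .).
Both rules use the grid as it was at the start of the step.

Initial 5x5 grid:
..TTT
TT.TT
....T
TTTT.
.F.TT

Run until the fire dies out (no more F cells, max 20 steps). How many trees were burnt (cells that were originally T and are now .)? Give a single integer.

Step 1: +1 fires, +1 burnt (F count now 1)
Step 2: +2 fires, +1 burnt (F count now 2)
Step 3: +1 fires, +2 burnt (F count now 1)
Step 4: +1 fires, +1 burnt (F count now 1)
Step 5: +1 fires, +1 burnt (F count now 1)
Step 6: +0 fires, +1 burnt (F count now 0)
Fire out after step 6
Initially T: 14, now '.': 17
Total burnt (originally-T cells now '.'): 6

Answer: 6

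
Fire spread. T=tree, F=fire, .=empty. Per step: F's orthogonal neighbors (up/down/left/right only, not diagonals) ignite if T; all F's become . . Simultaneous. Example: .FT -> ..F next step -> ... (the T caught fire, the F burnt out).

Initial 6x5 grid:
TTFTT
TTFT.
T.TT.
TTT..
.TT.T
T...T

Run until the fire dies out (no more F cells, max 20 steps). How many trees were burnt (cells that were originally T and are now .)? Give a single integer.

Step 1: +5 fires, +2 burnt (F count now 5)
Step 2: +5 fires, +5 burnt (F count now 5)
Step 3: +3 fires, +5 burnt (F count now 3)
Step 4: +2 fires, +3 burnt (F count now 2)
Step 5: +0 fires, +2 burnt (F count now 0)
Fire out after step 5
Initially T: 18, now '.': 27
Total burnt (originally-T cells now '.'): 15

Answer: 15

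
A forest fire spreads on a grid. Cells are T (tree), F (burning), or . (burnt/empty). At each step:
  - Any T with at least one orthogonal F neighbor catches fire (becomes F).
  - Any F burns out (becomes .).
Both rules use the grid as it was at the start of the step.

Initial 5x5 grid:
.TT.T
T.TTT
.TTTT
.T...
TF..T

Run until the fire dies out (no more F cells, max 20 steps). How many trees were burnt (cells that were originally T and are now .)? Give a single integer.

Answer: 12

Derivation:
Step 1: +2 fires, +1 burnt (F count now 2)
Step 2: +1 fires, +2 burnt (F count now 1)
Step 3: +1 fires, +1 burnt (F count now 1)
Step 4: +2 fires, +1 burnt (F count now 2)
Step 5: +3 fires, +2 burnt (F count now 3)
Step 6: +2 fires, +3 burnt (F count now 2)
Step 7: +1 fires, +2 burnt (F count now 1)
Step 8: +0 fires, +1 burnt (F count now 0)
Fire out after step 8
Initially T: 14, now '.': 23
Total burnt (originally-T cells now '.'): 12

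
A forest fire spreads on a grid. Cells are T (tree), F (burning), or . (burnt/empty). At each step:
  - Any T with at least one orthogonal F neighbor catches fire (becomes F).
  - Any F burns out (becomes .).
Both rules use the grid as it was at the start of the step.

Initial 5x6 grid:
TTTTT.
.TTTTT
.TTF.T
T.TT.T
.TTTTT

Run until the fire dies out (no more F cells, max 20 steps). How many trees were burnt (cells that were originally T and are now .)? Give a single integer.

Answer: 21

Derivation:
Step 1: +3 fires, +1 burnt (F count now 3)
Step 2: +6 fires, +3 burnt (F count now 6)
Step 3: +6 fires, +6 burnt (F count now 6)
Step 4: +4 fires, +6 burnt (F count now 4)
Step 5: +2 fires, +4 burnt (F count now 2)
Step 6: +0 fires, +2 burnt (F count now 0)
Fire out after step 6
Initially T: 22, now '.': 29
Total burnt (originally-T cells now '.'): 21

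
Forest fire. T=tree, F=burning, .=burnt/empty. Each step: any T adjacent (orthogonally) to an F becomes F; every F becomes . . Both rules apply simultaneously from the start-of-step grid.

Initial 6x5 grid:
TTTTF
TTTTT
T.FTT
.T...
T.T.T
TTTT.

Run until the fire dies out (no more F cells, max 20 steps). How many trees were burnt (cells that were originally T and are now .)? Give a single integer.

Answer: 12

Derivation:
Step 1: +4 fires, +2 burnt (F count now 4)
Step 2: +4 fires, +4 burnt (F count now 4)
Step 3: +2 fires, +4 burnt (F count now 2)
Step 4: +2 fires, +2 burnt (F count now 2)
Step 5: +0 fires, +2 burnt (F count now 0)
Fire out after step 5
Initially T: 20, now '.': 22
Total burnt (originally-T cells now '.'): 12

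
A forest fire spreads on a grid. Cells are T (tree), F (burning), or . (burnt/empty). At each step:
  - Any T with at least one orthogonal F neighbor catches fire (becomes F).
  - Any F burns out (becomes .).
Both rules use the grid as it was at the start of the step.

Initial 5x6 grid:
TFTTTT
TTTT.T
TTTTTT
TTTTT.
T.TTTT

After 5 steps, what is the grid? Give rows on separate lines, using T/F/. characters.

Step 1: 3 trees catch fire, 1 burn out
  F.FTTT
  TFTT.T
  TTTTTT
  TTTTT.
  T.TTTT
Step 2: 4 trees catch fire, 3 burn out
  ...FTT
  F.FT.T
  TFTTTT
  TTTTT.
  T.TTTT
Step 3: 5 trees catch fire, 4 burn out
  ....FT
  ...F.T
  F.FTTT
  TFTTT.
  T.TTTT
Step 4: 4 trees catch fire, 5 burn out
  .....F
  .....T
  ...FTT
  F.FTT.
  T.TTTT
Step 5: 5 trees catch fire, 4 burn out
  ......
  .....F
  ....FT
  ...FT.
  F.FTTT

......
.....F
....FT
...FT.
F.FTTT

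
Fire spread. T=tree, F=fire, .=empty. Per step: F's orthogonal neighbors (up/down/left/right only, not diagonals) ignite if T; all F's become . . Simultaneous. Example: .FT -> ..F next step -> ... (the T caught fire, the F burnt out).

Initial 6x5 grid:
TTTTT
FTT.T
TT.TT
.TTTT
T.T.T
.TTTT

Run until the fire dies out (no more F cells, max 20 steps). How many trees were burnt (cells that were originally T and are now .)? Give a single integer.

Step 1: +3 fires, +1 burnt (F count now 3)
Step 2: +3 fires, +3 burnt (F count now 3)
Step 3: +2 fires, +3 burnt (F count now 2)
Step 4: +2 fires, +2 burnt (F count now 2)
Step 5: +3 fires, +2 burnt (F count now 3)
Step 6: +4 fires, +3 burnt (F count now 4)
Step 7: +4 fires, +4 burnt (F count now 4)
Step 8: +1 fires, +4 burnt (F count now 1)
Step 9: +0 fires, +1 burnt (F count now 0)
Fire out after step 9
Initially T: 23, now '.': 29
Total burnt (originally-T cells now '.'): 22

Answer: 22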